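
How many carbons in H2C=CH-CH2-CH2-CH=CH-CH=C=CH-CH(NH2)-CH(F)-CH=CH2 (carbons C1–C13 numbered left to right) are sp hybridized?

C1: sp2
C2: sp2
C3: sp3
C4: sp3
C5: sp2
C6: sp2
C7: sp2
C8: sp ✓
C9: sp2
C10: sp3
C11: sp3
C12: sp2
C13: sp2
C8 → 1 sp carbon.

1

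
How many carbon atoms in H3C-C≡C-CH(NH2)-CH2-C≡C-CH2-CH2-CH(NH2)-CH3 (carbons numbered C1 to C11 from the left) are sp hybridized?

C1: sp3
C2: sp ✓
C3: sp ✓
C4: sp3
C5: sp3
C6: sp ✓
C7: sp ✓
C8: sp3
C9: sp3
C10: sp3
C11: sp3
C2, C3, C6, C7 → 4 sp carbons.

4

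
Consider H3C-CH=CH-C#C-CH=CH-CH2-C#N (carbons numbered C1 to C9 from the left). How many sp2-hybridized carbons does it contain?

4

C1: sp3
C2: sp2 ✓
C3: sp2 ✓
C4: sp
C5: sp
C6: sp2 ✓
C7: sp2 ✓
C8: sp3
C9: sp
C2, C3, C6, C7 → 4 sp2 carbons.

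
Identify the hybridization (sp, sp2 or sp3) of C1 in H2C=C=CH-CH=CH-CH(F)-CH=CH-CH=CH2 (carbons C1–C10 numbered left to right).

sp^2

C1: 3 σ bonds, plus one π bond; 3 regions of electron density → sp2.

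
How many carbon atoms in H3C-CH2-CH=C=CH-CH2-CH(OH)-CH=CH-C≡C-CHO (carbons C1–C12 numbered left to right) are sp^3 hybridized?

C1: sp3 ✓
C2: sp3 ✓
C3: sp2
C4: sp
C5: sp2
C6: sp3 ✓
C7: sp3 ✓
C8: sp2
C9: sp2
C10: sp
C11: sp
C12: sp2
C1, C2, C6, C7 → 4 sp3 carbons.

4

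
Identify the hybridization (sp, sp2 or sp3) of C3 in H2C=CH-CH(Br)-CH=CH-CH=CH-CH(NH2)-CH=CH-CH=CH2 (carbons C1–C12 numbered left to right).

sp3

C3 (4 σ bonds) has steric number 4: sp3.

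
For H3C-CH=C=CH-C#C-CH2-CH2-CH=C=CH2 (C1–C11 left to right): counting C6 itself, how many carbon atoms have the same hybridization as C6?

4

C6 is sp (two π bonds).
C1: sp3
C2: sp2
C3: sp ✓
C4: sp2
C5: sp ✓
C6: sp ✓
C7: sp3
C8: sp3
C9: sp2
C10: sp ✓
C11: sp2
4 carbons are sp.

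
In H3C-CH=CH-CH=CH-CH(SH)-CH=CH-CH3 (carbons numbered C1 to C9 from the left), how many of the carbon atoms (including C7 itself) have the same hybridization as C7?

C7 is sp2 (one π bond).
C1: sp3
C2: sp2 ✓
C3: sp2 ✓
C4: sp2 ✓
C5: sp2 ✓
C6: sp3
C7: sp2 ✓
C8: sp2 ✓
C9: sp3
6 carbons are sp2.

6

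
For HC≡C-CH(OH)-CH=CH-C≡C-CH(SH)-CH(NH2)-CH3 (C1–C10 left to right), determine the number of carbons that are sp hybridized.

4

C1: sp ✓
C2: sp ✓
C3: sp3
C4: sp2
C5: sp2
C6: sp ✓
C7: sp ✓
C8: sp3
C9: sp3
C10: sp3
C1, C2, C6, C7 → 4 sp carbons.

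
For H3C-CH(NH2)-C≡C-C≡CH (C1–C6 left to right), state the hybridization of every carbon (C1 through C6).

C1 sp3, C2 sp3, C3 sp, C4 sp, C5 sp, C6 sp

C1: 4 σ bonds — 4 electron domains, sp3.
C2 carries 4 σ bonds, giving a steric number of 4, so it is sp3.
C3 — 2 σ bonds, plus two π bonds. Steric number 2, so sp.
C4 — 2 σ bonds, plus two π bonds. Steric number 2, so sp.
C5: 2 σ bonds, plus two π bonds; 2 regions of electron density → sp.
C6 carries 2 σ bonds, plus two π bonds, giving a steric number of 2, so it is sp.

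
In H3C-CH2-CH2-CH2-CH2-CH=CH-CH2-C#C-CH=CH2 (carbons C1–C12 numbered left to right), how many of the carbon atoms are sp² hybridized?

4

C1: sp3
C2: sp3
C3: sp3
C4: sp3
C5: sp3
C6: sp2 ✓
C7: sp2 ✓
C8: sp3
C9: sp
C10: sp
C11: sp2 ✓
C12: sp2 ✓
C6, C7, C11, C12 → 4 sp2 carbons.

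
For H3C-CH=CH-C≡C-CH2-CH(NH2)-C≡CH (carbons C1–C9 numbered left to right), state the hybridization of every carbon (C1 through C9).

C1 is sp3: 4 σ bonds, 4 electron-density regions.
C2 (3 σ bonds, plus one π bond) has steric number 3: sp2.
C3: 3 σ bonds, plus one π bond; 3 regions of electron density → sp2.
C4 — 2 σ bonds, plus two π bonds. Steric number 2, so sp.
C5 has 2 σ bonds, plus two π bonds: steric number 2 → sp.
C6: 4 σ bonds — 4 electron domains, sp3.
C7 (4 σ bonds) has steric number 4: sp3.
C8: 2 σ bonds, plus two π bonds; 2 regions of electron density → sp.
C9: 2 σ bonds, plus two π bonds — 2 electron domains, sp.

C1 sp3, C2 sp2, C3 sp2, C4 sp, C5 sp, C6 sp3, C7 sp3, C8 sp, C9 sp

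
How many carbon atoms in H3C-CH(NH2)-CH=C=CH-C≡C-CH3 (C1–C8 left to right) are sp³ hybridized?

C1: sp3 ✓
C2: sp3 ✓
C3: sp2
C4: sp
C5: sp2
C6: sp
C7: sp
C8: sp3 ✓
C1, C2, C8 → 3 sp3 carbons.

3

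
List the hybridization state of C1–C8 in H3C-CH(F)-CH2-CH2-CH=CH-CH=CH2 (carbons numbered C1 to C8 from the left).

C1 — 4 σ bonds. Steric number 4, so sp3.
C2 is sp3: 4 σ bonds, 4 electron-density regions.
C3: 4 σ bonds — 4 electron domains, sp3.
C4 (4 σ bonds) has steric number 4: sp3.
C5: 3 σ bonds, plus one π bond — 3 electron domains, sp2.
C6 — 3 σ bonds, plus one π bond. Steric number 3, so sp2.
C7 (3 σ bonds, plus one π bond) has steric number 3: sp2.
C8 has 3 σ bonds, plus one π bond: steric number 3 → sp2.

C1 sp3, C2 sp3, C3 sp3, C4 sp3, C5 sp2, C6 sp2, C7 sp2, C8 sp2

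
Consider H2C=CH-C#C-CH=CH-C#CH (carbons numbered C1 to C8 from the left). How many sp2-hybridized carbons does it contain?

C1: sp2 ✓
C2: sp2 ✓
C3: sp
C4: sp
C5: sp2 ✓
C6: sp2 ✓
C7: sp
C8: sp
C1, C2, C5, C6 → 4 sp2 carbons.

4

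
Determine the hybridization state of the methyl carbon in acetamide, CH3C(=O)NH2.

sp³

The methyl carbon (4 σ bonds) has steric number 4: sp3.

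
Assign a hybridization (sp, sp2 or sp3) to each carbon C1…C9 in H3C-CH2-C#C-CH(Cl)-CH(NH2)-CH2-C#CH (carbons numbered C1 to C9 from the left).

C1 — 4 σ bonds. Steric number 4, so sp3.
C2 (4 σ bonds) has steric number 4: sp3.
C3 carries 2 σ bonds, plus two π bonds, giving a steric number of 2, so it is sp.
C4 — 2 σ bonds, plus two π bonds. Steric number 2, so sp.
C5 is sp3: 4 σ bonds, 4 electron-density regions.
C6 has 4 σ bonds: steric number 4 → sp3.
C7: 4 σ bonds — 4 electron domains, sp3.
C8 is sp: 2 σ bonds, plus two π bonds, 2 electron-density regions.
C9 (2 σ bonds, plus two π bonds) has steric number 2: sp.

C1 sp3, C2 sp3, C3 sp, C4 sp, C5 sp3, C6 sp3, C7 sp3, C8 sp, C9 sp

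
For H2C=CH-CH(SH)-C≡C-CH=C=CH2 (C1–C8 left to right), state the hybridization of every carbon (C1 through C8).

C1 — 3 σ bonds, plus one π bond. Steric number 3, so sp2.
C2: 3 σ bonds, plus one π bond; 3 regions of electron density → sp2.
C3 carries 4 σ bonds, giving a steric number of 4, so it is sp3.
C4 — 2 σ bonds, plus two π bonds. Steric number 2, so sp.
C5 carries 2 σ bonds, plus two π bonds, giving a steric number of 2, so it is sp.
C6: 3 σ bonds, plus one π bond — 3 electron domains, sp2.
C7 has 2 σ bonds, plus two π bonds: steric number 2 → sp.
C8: 3 σ bonds, plus one π bond; 3 regions of electron density → sp2.

C1 sp2, C2 sp2, C3 sp3, C4 sp, C5 sp, C6 sp2, C7 sp, C8 sp2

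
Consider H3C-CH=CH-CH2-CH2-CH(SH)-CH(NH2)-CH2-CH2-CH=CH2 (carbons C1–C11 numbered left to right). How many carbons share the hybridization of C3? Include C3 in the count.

4

C3 is sp2 (one π bond).
C1: sp3
C2: sp2 ✓
C3: sp2 ✓
C4: sp3
C5: sp3
C6: sp3
C7: sp3
C8: sp3
C9: sp3
C10: sp2 ✓
C11: sp2 ✓
4 carbons are sp2.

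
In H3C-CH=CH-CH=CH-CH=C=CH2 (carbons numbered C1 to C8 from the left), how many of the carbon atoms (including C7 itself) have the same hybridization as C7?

C7 is sp (two π bonds).
C1: sp3
C2: sp2
C3: sp2
C4: sp2
C5: sp2
C6: sp2
C7: sp ✓
C8: sp2
1 carbon is sp.

1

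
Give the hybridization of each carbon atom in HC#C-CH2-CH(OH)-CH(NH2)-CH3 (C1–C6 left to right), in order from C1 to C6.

C1 sp, C2 sp, C3 sp3, C4 sp3, C5 sp3, C6 sp3

C1 carries 2 σ bonds, plus two π bonds, giving a steric number of 2, so it is sp.
C2: 2 σ bonds, plus two π bonds — 2 electron domains, sp.
C3 — 4 σ bonds. Steric number 4, so sp3.
C4 is sp3: 4 σ bonds, 4 electron-density regions.
C5 — 4 σ bonds. Steric number 4, so sp3.
C6 (4 σ bonds) has steric number 4: sp3.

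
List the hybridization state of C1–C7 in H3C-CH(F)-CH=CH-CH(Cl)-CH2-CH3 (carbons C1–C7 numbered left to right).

C1 sp3, C2 sp3, C3 sp2, C4 sp2, C5 sp3, C6 sp3, C7 sp3

C1 is sp3: 4 σ bonds, 4 electron-density regions.
C2: 4 σ bonds — 4 electron domains, sp3.
C3 carries 3 σ bonds, plus one π bond, giving a steric number of 3, so it is sp2.
C4 is sp2: 3 σ bonds, plus one π bond, 3 electron-density regions.
C5 (4 σ bonds) has steric number 4: sp3.
C6: 4 σ bonds — 4 electron domains, sp3.
C7: 4 σ bonds; 4 regions of electron density → sp3.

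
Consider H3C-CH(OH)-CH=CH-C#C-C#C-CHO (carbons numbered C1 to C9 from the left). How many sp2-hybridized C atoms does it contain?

C1: sp3
C2: sp3
C3: sp2 ✓
C4: sp2 ✓
C5: sp
C6: sp
C7: sp
C8: sp
C9: sp2 ✓
C3, C4, C9 → 3 sp2 carbons.

3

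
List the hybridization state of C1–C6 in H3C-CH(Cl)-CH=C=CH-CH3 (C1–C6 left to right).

C1 sp3, C2 sp3, C3 sp2, C4 sp, C5 sp2, C6 sp3

C1 (4 σ bonds) has steric number 4: sp3.
C2: 4 σ bonds — 4 electron domains, sp3.
C3 carries 3 σ bonds, plus one π bond, giving a steric number of 3, so it is sp2.
C4 (2 σ bonds, plus two π bonds) has steric number 2: sp.
C5 (3 σ bonds, plus one π bond) has steric number 3: sp2.
C6: 4 σ bonds — 4 electron domains, sp3.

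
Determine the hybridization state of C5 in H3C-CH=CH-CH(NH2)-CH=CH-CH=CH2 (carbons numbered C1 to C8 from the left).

C5 (3 σ bonds, plus one π bond) has steric number 3: sp2.

sp^2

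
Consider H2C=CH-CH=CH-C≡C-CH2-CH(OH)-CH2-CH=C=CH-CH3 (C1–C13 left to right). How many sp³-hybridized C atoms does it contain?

4

C1: sp2
C2: sp2
C3: sp2
C4: sp2
C5: sp
C6: sp
C7: sp3 ✓
C8: sp3 ✓
C9: sp3 ✓
C10: sp2
C11: sp
C12: sp2
C13: sp3 ✓
C7, C8, C9, C13 → 4 sp3 carbons.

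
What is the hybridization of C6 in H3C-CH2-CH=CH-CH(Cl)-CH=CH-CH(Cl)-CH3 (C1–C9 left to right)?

sp²

C6 — 3 σ bonds, plus one π bond. Steric number 3, so sp2.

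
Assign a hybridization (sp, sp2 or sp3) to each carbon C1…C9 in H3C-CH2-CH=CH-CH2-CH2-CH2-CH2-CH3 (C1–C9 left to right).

C1 carries 4 σ bonds, giving a steric number of 4, so it is sp3.
C2: 4 σ bonds; 4 regions of electron density → sp3.
C3 is sp2: 3 σ bonds, plus one π bond, 3 electron-density regions.
C4 has 3 σ bonds, plus one π bond: steric number 3 → sp2.
C5: 4 σ bonds; 4 regions of electron density → sp3.
C6 (4 σ bonds) has steric number 4: sp3.
C7 is sp3: 4 σ bonds, 4 electron-density regions.
C8 (4 σ bonds) has steric number 4: sp3.
C9 (4 σ bonds) has steric number 4: sp3.

C1 sp3, C2 sp3, C3 sp2, C4 sp2, C5 sp3, C6 sp3, C7 sp3, C8 sp3, C9 sp3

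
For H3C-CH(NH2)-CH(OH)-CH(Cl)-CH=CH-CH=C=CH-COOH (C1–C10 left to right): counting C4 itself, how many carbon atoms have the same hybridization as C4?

C4 is sp3 (only σ bonds).
C1: sp3 ✓
C2: sp3 ✓
C3: sp3 ✓
C4: sp3 ✓
C5: sp2
C6: sp2
C7: sp2
C8: sp
C9: sp2
C10: sp2
4 carbons are sp3.

4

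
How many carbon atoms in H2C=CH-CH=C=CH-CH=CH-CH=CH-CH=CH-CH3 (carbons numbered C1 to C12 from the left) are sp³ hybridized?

C1: sp2
C2: sp2
C3: sp2
C4: sp
C5: sp2
C6: sp2
C7: sp2
C8: sp2
C9: sp2
C10: sp2
C11: sp2
C12: sp3 ✓
C12 → 1 sp3 carbon.

1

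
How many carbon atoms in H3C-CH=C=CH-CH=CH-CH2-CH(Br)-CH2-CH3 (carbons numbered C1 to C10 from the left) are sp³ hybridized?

5

C1: sp3 ✓
C2: sp2
C3: sp
C4: sp2
C5: sp2
C6: sp2
C7: sp3 ✓
C8: sp3 ✓
C9: sp3 ✓
C10: sp3 ✓
C1, C7, C8, C9, C10 → 5 sp3 carbons.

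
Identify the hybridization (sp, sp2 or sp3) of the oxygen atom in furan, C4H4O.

One O lone pair is in the aromatic π system (p orbital), the other is in an sp2 hybrid in the ring plane; O has two σ bonds + one in-plane lone pair → sp2.

sp^2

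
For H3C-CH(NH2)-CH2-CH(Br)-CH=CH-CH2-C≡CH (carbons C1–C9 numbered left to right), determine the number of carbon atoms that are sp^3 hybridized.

5

C1: sp3 ✓
C2: sp3 ✓
C3: sp3 ✓
C4: sp3 ✓
C5: sp2
C6: sp2
C7: sp3 ✓
C8: sp
C9: sp
C1, C2, C3, C4, C7 → 5 sp3 carbons.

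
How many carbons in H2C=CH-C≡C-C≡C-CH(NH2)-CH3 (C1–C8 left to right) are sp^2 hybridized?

C1: sp2 ✓
C2: sp2 ✓
C3: sp
C4: sp
C5: sp
C6: sp
C7: sp3
C8: sp3
C1, C2 → 2 sp2 carbons.

2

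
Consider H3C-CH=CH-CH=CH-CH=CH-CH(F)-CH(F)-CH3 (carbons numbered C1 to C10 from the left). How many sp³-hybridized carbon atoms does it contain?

4

C1: sp3 ✓
C2: sp2
C3: sp2
C4: sp2
C5: sp2
C6: sp2
C7: sp2
C8: sp3 ✓
C9: sp3 ✓
C10: sp3 ✓
C1, C8, C9, C10 → 4 sp3 carbons.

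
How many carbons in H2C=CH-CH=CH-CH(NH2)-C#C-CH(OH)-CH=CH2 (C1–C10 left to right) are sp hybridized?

C1: sp2
C2: sp2
C3: sp2
C4: sp2
C5: sp3
C6: sp ✓
C7: sp ✓
C8: sp3
C9: sp2
C10: sp2
C6, C7 → 2 sp carbons.

2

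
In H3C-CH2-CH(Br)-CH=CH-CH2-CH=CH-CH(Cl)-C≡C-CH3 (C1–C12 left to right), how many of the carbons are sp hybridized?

C1: sp3
C2: sp3
C3: sp3
C4: sp2
C5: sp2
C6: sp3
C7: sp2
C8: sp2
C9: sp3
C10: sp ✓
C11: sp ✓
C12: sp3
C10, C11 → 2 sp carbons.

2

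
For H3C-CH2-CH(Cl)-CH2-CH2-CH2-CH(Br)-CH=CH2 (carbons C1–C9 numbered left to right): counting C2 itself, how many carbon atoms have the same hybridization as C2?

C2 is sp3 (only σ bonds).
C1: sp3 ✓
C2: sp3 ✓
C3: sp3 ✓
C4: sp3 ✓
C5: sp3 ✓
C6: sp3 ✓
C7: sp3 ✓
C8: sp2
C9: sp2
7 carbons are sp3.

7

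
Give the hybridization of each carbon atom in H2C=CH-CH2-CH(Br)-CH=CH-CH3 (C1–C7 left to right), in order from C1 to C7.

C1 is sp2: 3 σ bonds, plus one π bond, 3 electron-density regions.
C2 is sp2: 3 σ bonds, plus one π bond, 3 electron-density regions.
C3: 4 σ bonds; 4 regions of electron density → sp3.
C4 has 4 σ bonds: steric number 4 → sp3.
C5 (3 σ bonds, plus one π bond) has steric number 3: sp2.
C6: 3 σ bonds, plus one π bond — 3 electron domains, sp2.
C7 is sp3: 4 σ bonds, 4 electron-density regions.

C1 sp2, C2 sp2, C3 sp3, C4 sp3, C5 sp2, C6 sp2, C7 sp3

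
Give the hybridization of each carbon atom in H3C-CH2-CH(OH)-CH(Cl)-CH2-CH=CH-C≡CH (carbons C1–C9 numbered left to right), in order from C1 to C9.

C1 — 4 σ bonds. Steric number 4, so sp3.
C2 carries 4 σ bonds, giving a steric number of 4, so it is sp3.
C3 is sp3: 4 σ bonds, 4 electron-density regions.
C4 carries 4 σ bonds, giving a steric number of 4, so it is sp3.
C5: 4 σ bonds — 4 electron domains, sp3.
C6: 3 σ bonds, plus one π bond — 3 electron domains, sp2.
C7 has 3 σ bonds, plus one π bond: steric number 3 → sp2.
C8 (2 σ bonds, plus two π bonds) has steric number 2: sp.
C9 has 2 σ bonds, plus two π bonds: steric number 2 → sp.

C1 sp3, C2 sp3, C3 sp3, C4 sp3, C5 sp3, C6 sp2, C7 sp2, C8 sp, C9 sp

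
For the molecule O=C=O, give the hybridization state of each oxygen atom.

sp²

One σ bond + two lone pairs = steric number 3 → sp2.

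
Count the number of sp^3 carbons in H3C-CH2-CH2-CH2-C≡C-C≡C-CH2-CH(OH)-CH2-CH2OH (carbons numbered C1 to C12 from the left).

C1: sp3 ✓
C2: sp3 ✓
C3: sp3 ✓
C4: sp3 ✓
C5: sp
C6: sp
C7: sp
C8: sp
C9: sp3 ✓
C10: sp3 ✓
C11: sp3 ✓
C12: sp3 ✓
C1, C2, C3, C4, C9, C10, C11, C12 → 8 sp3 carbons.

8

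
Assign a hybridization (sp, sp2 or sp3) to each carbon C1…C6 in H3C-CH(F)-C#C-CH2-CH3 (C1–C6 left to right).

C1 sp3, C2 sp3, C3 sp, C4 sp, C5 sp3, C6 sp3

C1: 4 σ bonds; 4 regions of electron density → sp3.
C2 — 4 σ bonds. Steric number 4, so sp3.
C3 is sp: 2 σ bonds, plus two π bonds, 2 electron-density regions.
C4 — 2 σ bonds, plus two π bonds. Steric number 2, so sp.
C5: 4 σ bonds; 4 regions of electron density → sp3.
C6 (4 σ bonds) has steric number 4: sp3.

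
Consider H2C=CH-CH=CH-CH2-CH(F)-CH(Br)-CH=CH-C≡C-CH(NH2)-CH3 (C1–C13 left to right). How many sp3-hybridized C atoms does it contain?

C1: sp2
C2: sp2
C3: sp2
C4: sp2
C5: sp3 ✓
C6: sp3 ✓
C7: sp3 ✓
C8: sp2
C9: sp2
C10: sp
C11: sp
C12: sp3 ✓
C13: sp3 ✓
C5, C6, C7, C12, C13 → 5 sp3 carbons.

5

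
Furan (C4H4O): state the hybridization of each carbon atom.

Each carbon atom is sp2: 3 σ bonds, plus one π bond, 3 electron-density regions.

sp²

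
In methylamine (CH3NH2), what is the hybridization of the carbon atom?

The carbon atom — 4 σ bonds. Steric number 4, so sp3.

sp3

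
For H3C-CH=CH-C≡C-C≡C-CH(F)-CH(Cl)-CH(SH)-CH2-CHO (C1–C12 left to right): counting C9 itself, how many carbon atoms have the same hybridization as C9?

C9 is sp3 (only σ bonds).
C1: sp3 ✓
C2: sp2
C3: sp2
C4: sp
C5: sp
C6: sp
C7: sp
C8: sp3 ✓
C9: sp3 ✓
C10: sp3 ✓
C11: sp3 ✓
C12: sp2
5 carbons are sp3.

5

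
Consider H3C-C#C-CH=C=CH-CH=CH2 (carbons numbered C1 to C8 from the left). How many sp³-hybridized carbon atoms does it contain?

1

C1: sp3 ✓
C2: sp
C3: sp
C4: sp2
C5: sp
C6: sp2
C7: sp2
C8: sp2
C1 → 1 sp3 carbon.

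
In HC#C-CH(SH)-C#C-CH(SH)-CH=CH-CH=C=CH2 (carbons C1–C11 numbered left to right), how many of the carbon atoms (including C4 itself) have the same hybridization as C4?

C4 is sp (two π bonds).
C1: sp ✓
C2: sp ✓
C3: sp3
C4: sp ✓
C5: sp ✓
C6: sp3
C7: sp2
C8: sp2
C9: sp2
C10: sp ✓
C11: sp2
5 carbons are sp.

5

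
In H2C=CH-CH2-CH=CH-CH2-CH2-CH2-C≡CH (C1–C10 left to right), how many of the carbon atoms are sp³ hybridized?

C1: sp2
C2: sp2
C3: sp3 ✓
C4: sp2
C5: sp2
C6: sp3 ✓
C7: sp3 ✓
C8: sp3 ✓
C9: sp
C10: sp
C3, C6, C7, C8 → 4 sp3 carbons.

4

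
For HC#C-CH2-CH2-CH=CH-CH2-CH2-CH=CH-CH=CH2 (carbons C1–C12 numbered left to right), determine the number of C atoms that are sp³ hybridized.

C1: sp
C2: sp
C3: sp3 ✓
C4: sp3 ✓
C5: sp2
C6: sp2
C7: sp3 ✓
C8: sp3 ✓
C9: sp2
C10: sp2
C11: sp2
C12: sp2
C3, C4, C7, C8 → 4 sp3 carbons.

4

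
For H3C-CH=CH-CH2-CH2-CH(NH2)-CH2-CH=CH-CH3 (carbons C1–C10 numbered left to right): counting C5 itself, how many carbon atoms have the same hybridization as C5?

C5 is sp3 (only σ bonds).
C1: sp3 ✓
C2: sp2
C3: sp2
C4: sp3 ✓
C5: sp3 ✓
C6: sp3 ✓
C7: sp3 ✓
C8: sp2
C9: sp2
C10: sp3 ✓
6 carbons are sp3.

6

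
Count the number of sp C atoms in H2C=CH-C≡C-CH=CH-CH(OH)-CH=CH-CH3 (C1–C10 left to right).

2

C1: sp2
C2: sp2
C3: sp ✓
C4: sp ✓
C5: sp2
C6: sp2
C7: sp3
C8: sp2
C9: sp2
C10: sp3
C3, C4 → 2 sp carbons.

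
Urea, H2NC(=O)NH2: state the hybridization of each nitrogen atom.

Both N lone pairs are conjugated with the C=O; planar sp2.

sp²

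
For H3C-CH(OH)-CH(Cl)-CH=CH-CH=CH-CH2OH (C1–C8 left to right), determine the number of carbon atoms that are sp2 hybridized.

4

C1: sp3
C2: sp3
C3: sp3
C4: sp2 ✓
C5: sp2 ✓
C6: sp2 ✓
C7: sp2 ✓
C8: sp3
C4, C5, C6, C7 → 4 sp2 carbons.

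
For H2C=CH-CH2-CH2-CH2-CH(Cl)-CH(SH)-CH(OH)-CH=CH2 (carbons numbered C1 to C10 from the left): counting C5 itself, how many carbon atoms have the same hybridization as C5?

6

C5 is sp3 (only σ bonds).
C1: sp2
C2: sp2
C3: sp3 ✓
C4: sp3 ✓
C5: sp3 ✓
C6: sp3 ✓
C7: sp3 ✓
C8: sp3 ✓
C9: sp2
C10: sp2
6 carbons are sp3.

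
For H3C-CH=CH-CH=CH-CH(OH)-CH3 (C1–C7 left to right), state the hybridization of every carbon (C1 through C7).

C1 sp3, C2 sp2, C3 sp2, C4 sp2, C5 sp2, C6 sp3, C7 sp3

C1 — 4 σ bonds. Steric number 4, so sp3.
C2 (3 σ bonds, plus one π bond) has steric number 3: sp2.
C3 has 3 σ bonds, plus one π bond: steric number 3 → sp2.
C4 is sp2: 3 σ bonds, plus one π bond, 3 electron-density regions.
C5 carries 3 σ bonds, plus one π bond, giving a steric number of 3, so it is sp2.
C6: 4 σ bonds; 4 regions of electron density → sp3.
C7 has 4 σ bonds: steric number 4 → sp3.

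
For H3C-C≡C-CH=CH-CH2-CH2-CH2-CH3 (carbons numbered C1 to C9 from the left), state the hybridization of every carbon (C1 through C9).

C1: 4 σ bonds — 4 electron domains, sp3.
C2 (2 σ bonds, plus two π bonds) has steric number 2: sp.
C3 is sp: 2 σ bonds, plus two π bonds, 2 electron-density regions.
C4 — 3 σ bonds, plus one π bond. Steric number 3, so sp2.
C5: 3 σ bonds, plus one π bond; 3 regions of electron density → sp2.
C6 carries 4 σ bonds, giving a steric number of 4, so it is sp3.
C7 — 4 σ bonds. Steric number 4, so sp3.
C8 carries 4 σ bonds, giving a steric number of 4, so it is sp3.
C9 carries 4 σ bonds, giving a steric number of 4, so it is sp3.

C1 sp3, C2 sp, C3 sp, C4 sp2, C5 sp2, C6 sp3, C7 sp3, C8 sp3, C9 sp3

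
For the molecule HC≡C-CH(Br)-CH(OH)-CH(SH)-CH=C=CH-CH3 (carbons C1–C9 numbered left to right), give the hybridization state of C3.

sp³

C3: 4 σ bonds; 4 regions of electron density → sp3.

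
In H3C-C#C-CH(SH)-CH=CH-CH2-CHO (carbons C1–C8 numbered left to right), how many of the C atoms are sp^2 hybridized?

C1: sp3
C2: sp
C3: sp
C4: sp3
C5: sp2 ✓
C6: sp2 ✓
C7: sp3
C8: sp2 ✓
C5, C6, C8 → 3 sp2 carbons.

3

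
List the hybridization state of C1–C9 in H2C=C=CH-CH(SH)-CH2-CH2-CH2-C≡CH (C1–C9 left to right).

C1 sp2, C2 sp, C3 sp2, C4 sp3, C5 sp3, C6 sp3, C7 sp3, C8 sp, C9 sp

C1 is sp2: 3 σ bonds, plus one π bond, 3 electron-density regions.
C2: 2 σ bonds, plus two π bonds — 2 electron domains, sp.
C3 is sp2: 3 σ bonds, plus one π bond, 3 electron-density regions.
C4 (4 σ bonds) has steric number 4: sp3.
C5 has 4 σ bonds: steric number 4 → sp3.
C6: 4 σ bonds; 4 regions of electron density → sp3.
C7 carries 4 σ bonds, giving a steric number of 4, so it is sp3.
C8 has 2 σ bonds, plus two π bonds: steric number 2 → sp.
C9 has 2 σ bonds, plus two π bonds: steric number 2 → sp.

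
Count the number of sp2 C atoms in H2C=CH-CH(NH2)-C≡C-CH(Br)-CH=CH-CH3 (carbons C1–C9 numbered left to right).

4

C1: sp2 ✓
C2: sp2 ✓
C3: sp3
C4: sp
C5: sp
C6: sp3
C7: sp2 ✓
C8: sp2 ✓
C9: sp3
C1, C2, C7, C8 → 4 sp2 carbons.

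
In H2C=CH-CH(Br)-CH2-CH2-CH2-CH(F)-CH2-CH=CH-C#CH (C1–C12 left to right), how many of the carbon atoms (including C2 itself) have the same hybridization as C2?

4

C2 is sp2 (one π bond).
C1: sp2 ✓
C2: sp2 ✓
C3: sp3
C4: sp3
C5: sp3
C6: sp3
C7: sp3
C8: sp3
C9: sp2 ✓
C10: sp2 ✓
C11: sp
C12: sp
4 carbons are sp2.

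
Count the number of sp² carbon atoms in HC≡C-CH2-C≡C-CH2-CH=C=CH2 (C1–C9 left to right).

2

C1: sp
C2: sp
C3: sp3
C4: sp
C5: sp
C6: sp3
C7: sp2 ✓
C8: sp
C9: sp2 ✓
C7, C9 → 2 sp2 carbons.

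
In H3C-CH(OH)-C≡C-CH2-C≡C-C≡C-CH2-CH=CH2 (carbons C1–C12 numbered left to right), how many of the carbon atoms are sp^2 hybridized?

C1: sp3
C2: sp3
C3: sp
C4: sp
C5: sp3
C6: sp
C7: sp
C8: sp
C9: sp
C10: sp3
C11: sp2 ✓
C12: sp2 ✓
C11, C12 → 2 sp2 carbons.

2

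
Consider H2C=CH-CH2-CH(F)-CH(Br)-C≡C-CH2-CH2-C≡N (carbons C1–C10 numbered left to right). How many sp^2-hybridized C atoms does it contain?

2

C1: sp2 ✓
C2: sp2 ✓
C3: sp3
C4: sp3
C5: sp3
C6: sp
C7: sp
C8: sp3
C9: sp3
C10: sp
C1, C2 → 2 sp2 carbons.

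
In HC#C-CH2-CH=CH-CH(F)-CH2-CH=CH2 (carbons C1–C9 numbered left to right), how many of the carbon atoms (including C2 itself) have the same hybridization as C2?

C2 is sp (two π bonds).
C1: sp ✓
C2: sp ✓
C3: sp3
C4: sp2
C5: sp2
C6: sp3
C7: sp3
C8: sp2
C9: sp2
2 carbons are sp.

2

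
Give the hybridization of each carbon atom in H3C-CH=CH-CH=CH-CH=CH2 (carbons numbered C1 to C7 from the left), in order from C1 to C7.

C1: 4 σ bonds; 4 regions of electron density → sp3.
C2 carries 3 σ bonds, plus one π bond, giving a steric number of 3, so it is sp2.
C3 is sp2: 3 σ bonds, plus one π bond, 3 electron-density regions.
C4 carries 3 σ bonds, plus one π bond, giving a steric number of 3, so it is sp2.
C5: 3 σ bonds, plus one π bond — 3 electron domains, sp2.
C6: 3 σ bonds, plus one π bond; 3 regions of electron density → sp2.
C7 has 3 σ bonds, plus one π bond: steric number 3 → sp2.

C1 sp3, C2 sp2, C3 sp2, C4 sp2, C5 sp2, C6 sp2, C7 sp2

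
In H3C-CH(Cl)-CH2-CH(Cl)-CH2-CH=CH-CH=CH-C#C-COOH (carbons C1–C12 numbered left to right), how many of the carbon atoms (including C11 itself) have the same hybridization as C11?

C11 is sp (two π bonds).
C1: sp3
C2: sp3
C3: sp3
C4: sp3
C5: sp3
C6: sp2
C7: sp2
C8: sp2
C9: sp2
C10: sp ✓
C11: sp ✓
C12: sp2
2 carbons are sp.

2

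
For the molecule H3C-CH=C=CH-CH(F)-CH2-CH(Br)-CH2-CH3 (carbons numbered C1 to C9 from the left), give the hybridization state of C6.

sp^3

C6 — 4 σ bonds. Steric number 4, so sp3.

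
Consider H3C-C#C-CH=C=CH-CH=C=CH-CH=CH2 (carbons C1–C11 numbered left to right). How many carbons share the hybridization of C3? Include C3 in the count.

4

C3 is sp (two π bonds).
C1: sp3
C2: sp ✓
C3: sp ✓
C4: sp2
C5: sp ✓
C6: sp2
C7: sp2
C8: sp ✓
C9: sp2
C10: sp2
C11: sp2
4 carbons are sp.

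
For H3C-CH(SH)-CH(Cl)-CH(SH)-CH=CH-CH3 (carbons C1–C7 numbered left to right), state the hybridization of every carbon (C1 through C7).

C1 sp3, C2 sp3, C3 sp3, C4 sp3, C5 sp2, C6 sp2, C7 sp3

C1: 4 σ bonds; 4 regions of electron density → sp3.
C2 is sp3: 4 σ bonds, 4 electron-density regions.
C3: 4 σ bonds — 4 electron domains, sp3.
C4 has 4 σ bonds: steric number 4 → sp3.
C5 — 3 σ bonds, plus one π bond. Steric number 3, so sp2.
C6: 3 σ bonds, plus one π bond — 3 electron domains, sp2.
C7 — 4 σ bonds. Steric number 4, so sp3.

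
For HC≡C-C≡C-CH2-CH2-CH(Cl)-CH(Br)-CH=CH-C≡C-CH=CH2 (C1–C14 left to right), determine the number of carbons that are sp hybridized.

C1: sp ✓
C2: sp ✓
C3: sp ✓
C4: sp ✓
C5: sp3
C6: sp3
C7: sp3
C8: sp3
C9: sp2
C10: sp2
C11: sp ✓
C12: sp ✓
C13: sp2
C14: sp2
C1, C2, C3, C4, C11, C12 → 6 sp carbons.

6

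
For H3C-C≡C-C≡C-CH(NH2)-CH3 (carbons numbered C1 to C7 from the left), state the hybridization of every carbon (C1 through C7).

C1 sp3, C2 sp, C3 sp, C4 sp, C5 sp, C6 sp3, C7 sp3

C1 (4 σ bonds) has steric number 4: sp3.
C2 has 2 σ bonds, plus two π bonds: steric number 2 → sp.
C3: 2 σ bonds, plus two π bonds; 2 regions of electron density → sp.
C4 has 2 σ bonds, plus two π bonds: steric number 2 → sp.
C5 (2 σ bonds, plus two π bonds) has steric number 2: sp.
C6 is sp3: 4 σ bonds, 4 electron-density regions.
C7: 4 σ bonds; 4 regions of electron density → sp3.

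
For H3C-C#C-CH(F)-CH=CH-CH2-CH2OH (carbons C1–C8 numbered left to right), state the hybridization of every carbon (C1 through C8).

C1 carries 4 σ bonds, giving a steric number of 4, so it is sp3.
C2 has 2 σ bonds, plus two π bonds: steric number 2 → sp.
C3 has 2 σ bonds, plus two π bonds: steric number 2 → sp.
C4: 4 σ bonds — 4 electron domains, sp3.
C5 has 3 σ bonds, plus one π bond: steric number 3 → sp2.
C6: 3 σ bonds, plus one π bond — 3 electron domains, sp2.
C7 carries 4 σ bonds, giving a steric number of 4, so it is sp3.
C8: 4 σ bonds; 4 regions of electron density → sp3.

C1 sp3, C2 sp, C3 sp, C4 sp3, C5 sp2, C6 sp2, C7 sp3, C8 sp3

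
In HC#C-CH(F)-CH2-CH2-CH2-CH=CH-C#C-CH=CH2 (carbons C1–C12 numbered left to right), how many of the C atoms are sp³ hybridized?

C1: sp
C2: sp
C3: sp3 ✓
C4: sp3 ✓
C5: sp3 ✓
C6: sp3 ✓
C7: sp2
C8: sp2
C9: sp
C10: sp
C11: sp2
C12: sp2
C3, C4, C5, C6 → 4 sp3 carbons.

4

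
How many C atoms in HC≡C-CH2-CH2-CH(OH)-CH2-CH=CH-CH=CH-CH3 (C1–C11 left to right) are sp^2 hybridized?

4

C1: sp
C2: sp
C3: sp3
C4: sp3
C5: sp3
C6: sp3
C7: sp2 ✓
C8: sp2 ✓
C9: sp2 ✓
C10: sp2 ✓
C11: sp3
C7, C8, C9, C10 → 4 sp2 carbons.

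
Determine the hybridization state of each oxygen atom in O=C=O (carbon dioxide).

sp2

One σ bond + two lone pairs = steric number 3 → sp2.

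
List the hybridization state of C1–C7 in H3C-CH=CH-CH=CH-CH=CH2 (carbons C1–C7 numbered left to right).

C1 sp3, C2 sp2, C3 sp2, C4 sp2, C5 sp2, C6 sp2, C7 sp2

C1 (4 σ bonds) has steric number 4: sp3.
C2 is sp2: 3 σ bonds, plus one π bond, 3 electron-density regions.
C3 carries 3 σ bonds, plus one π bond, giving a steric number of 3, so it is sp2.
C4: 3 σ bonds, plus one π bond — 3 electron domains, sp2.
C5 is sp2: 3 σ bonds, plus one π bond, 3 electron-density regions.
C6 carries 3 σ bonds, plus one π bond, giving a steric number of 3, so it is sp2.
C7 carries 3 σ bonds, plus one π bond, giving a steric number of 3, so it is sp2.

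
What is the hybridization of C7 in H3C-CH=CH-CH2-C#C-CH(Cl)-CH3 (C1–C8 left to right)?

C7 has 4 σ bonds: steric number 4 → sp3.

sp^3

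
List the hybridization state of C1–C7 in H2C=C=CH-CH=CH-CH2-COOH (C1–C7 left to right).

C1 — 3 σ bonds, plus one π bond. Steric number 3, so sp2.
C2: 2 σ bonds, plus two π bonds; 2 regions of electron density → sp.
C3 — 3 σ bonds, plus one π bond. Steric number 3, so sp2.
C4 has 3 σ bonds, plus one π bond: steric number 3 → sp2.
C5 — 3 σ bonds, plus one π bond. Steric number 3, so sp2.
C6 has 4 σ bonds: steric number 4 → sp3.
C7: 3 σ bonds, plus one π bond; 3 regions of electron density → sp2.

C1 sp2, C2 sp, C3 sp2, C4 sp2, C5 sp2, C6 sp3, C7 sp2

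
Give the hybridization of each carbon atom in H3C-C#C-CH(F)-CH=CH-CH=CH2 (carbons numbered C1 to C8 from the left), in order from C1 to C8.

C1 sp3, C2 sp, C3 sp, C4 sp3, C5 sp2, C6 sp2, C7 sp2, C8 sp2

C1 carries 4 σ bonds, giving a steric number of 4, so it is sp3.
C2 is sp: 2 σ bonds, plus two π bonds, 2 electron-density regions.
C3: 2 σ bonds, plus two π bonds — 2 electron domains, sp.
C4 — 4 σ bonds. Steric number 4, so sp3.
C5 (3 σ bonds, plus one π bond) has steric number 3: sp2.
C6: 3 σ bonds, plus one π bond; 3 regions of electron density → sp2.
C7 carries 3 σ bonds, plus one π bond, giving a steric number of 3, so it is sp2.
C8 has 3 σ bonds, plus one π bond: steric number 3 → sp2.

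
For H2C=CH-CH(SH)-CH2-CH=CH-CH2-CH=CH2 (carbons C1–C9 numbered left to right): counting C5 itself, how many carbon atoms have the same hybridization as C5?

6

C5 is sp2 (one π bond).
C1: sp2 ✓
C2: sp2 ✓
C3: sp3
C4: sp3
C5: sp2 ✓
C6: sp2 ✓
C7: sp3
C8: sp2 ✓
C9: sp2 ✓
6 carbons are sp2.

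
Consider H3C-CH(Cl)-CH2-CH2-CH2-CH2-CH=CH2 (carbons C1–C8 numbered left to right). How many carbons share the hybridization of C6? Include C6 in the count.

6

C6 is sp3 (only σ bonds).
C1: sp3 ✓
C2: sp3 ✓
C3: sp3 ✓
C4: sp3 ✓
C5: sp3 ✓
C6: sp3 ✓
C7: sp2
C8: sp2
6 carbons are sp3.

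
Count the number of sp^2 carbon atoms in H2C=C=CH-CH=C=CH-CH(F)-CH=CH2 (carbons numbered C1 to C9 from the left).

6

C1: sp2 ✓
C2: sp
C3: sp2 ✓
C4: sp2 ✓
C5: sp
C6: sp2 ✓
C7: sp3
C8: sp2 ✓
C9: sp2 ✓
C1, C3, C4, C6, C8, C9 → 6 sp2 carbons.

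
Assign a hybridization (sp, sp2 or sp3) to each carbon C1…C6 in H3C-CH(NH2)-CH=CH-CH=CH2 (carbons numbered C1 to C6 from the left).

C1 sp3, C2 sp3, C3 sp2, C4 sp2, C5 sp2, C6 sp2

C1 is sp3: 4 σ bonds, 4 electron-density regions.
C2: 4 σ bonds — 4 electron domains, sp3.
C3: 3 σ bonds, plus one π bond — 3 electron domains, sp2.
C4: 3 σ bonds, plus one π bond; 3 regions of electron density → sp2.
C5 is sp2: 3 σ bonds, plus one π bond, 3 electron-density regions.
C6: 3 σ bonds, plus one π bond — 3 electron domains, sp2.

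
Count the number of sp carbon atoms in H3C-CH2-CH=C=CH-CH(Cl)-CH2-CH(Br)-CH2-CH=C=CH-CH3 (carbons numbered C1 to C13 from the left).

C1: sp3
C2: sp3
C3: sp2
C4: sp ✓
C5: sp2
C6: sp3
C7: sp3
C8: sp3
C9: sp3
C10: sp2
C11: sp ✓
C12: sp2
C13: sp3
C4, C11 → 2 sp carbons.

2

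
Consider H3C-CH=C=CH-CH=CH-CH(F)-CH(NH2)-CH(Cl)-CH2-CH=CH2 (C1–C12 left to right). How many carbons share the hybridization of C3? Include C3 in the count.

C3 is sp (two π bonds).
C1: sp3
C2: sp2
C3: sp ✓
C4: sp2
C5: sp2
C6: sp2
C7: sp3
C8: sp3
C9: sp3
C10: sp3
C11: sp2
C12: sp2
1 carbon is sp.

1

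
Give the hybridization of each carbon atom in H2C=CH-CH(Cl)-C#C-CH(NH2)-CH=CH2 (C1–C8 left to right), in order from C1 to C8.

C1 sp2, C2 sp2, C3 sp3, C4 sp, C5 sp, C6 sp3, C7 sp2, C8 sp2

C1 has 3 σ bonds, plus one π bond: steric number 3 → sp2.
C2 carries 3 σ bonds, plus one π bond, giving a steric number of 3, so it is sp2.
C3 has 4 σ bonds: steric number 4 → sp3.
C4 — 2 σ bonds, plus two π bonds. Steric number 2, so sp.
C5: 2 σ bonds, plus two π bonds; 2 regions of electron density → sp.
C6 — 4 σ bonds. Steric number 4, so sp3.
C7 carries 3 σ bonds, plus one π bond, giving a steric number of 3, so it is sp2.
C8 (3 σ bonds, plus one π bond) has steric number 3: sp2.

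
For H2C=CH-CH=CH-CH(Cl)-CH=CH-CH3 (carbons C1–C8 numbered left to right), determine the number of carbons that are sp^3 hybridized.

C1: sp2
C2: sp2
C3: sp2
C4: sp2
C5: sp3 ✓
C6: sp2
C7: sp2
C8: sp3 ✓
C5, C8 → 2 sp3 carbons.

2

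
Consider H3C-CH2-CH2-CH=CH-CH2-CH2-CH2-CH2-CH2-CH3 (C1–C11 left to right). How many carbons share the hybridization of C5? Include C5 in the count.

C5 is sp2 (one π bond).
C1: sp3
C2: sp3
C3: sp3
C4: sp2 ✓
C5: sp2 ✓
C6: sp3
C7: sp3
C8: sp3
C9: sp3
C10: sp3
C11: sp3
2 carbons are sp2.

2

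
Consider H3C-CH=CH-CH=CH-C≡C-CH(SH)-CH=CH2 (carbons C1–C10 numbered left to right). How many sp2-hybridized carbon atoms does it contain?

C1: sp3
C2: sp2 ✓
C3: sp2 ✓
C4: sp2 ✓
C5: sp2 ✓
C6: sp
C7: sp
C8: sp3
C9: sp2 ✓
C10: sp2 ✓
C2, C3, C4, C5, C9, C10 → 6 sp2 carbons.

6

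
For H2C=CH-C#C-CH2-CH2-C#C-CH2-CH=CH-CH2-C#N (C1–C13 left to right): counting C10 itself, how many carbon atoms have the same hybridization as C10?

4

C10 is sp2 (one π bond).
C1: sp2 ✓
C2: sp2 ✓
C3: sp
C4: sp
C5: sp3
C6: sp3
C7: sp
C8: sp
C9: sp3
C10: sp2 ✓
C11: sp2 ✓
C12: sp3
C13: sp
4 carbons are sp2.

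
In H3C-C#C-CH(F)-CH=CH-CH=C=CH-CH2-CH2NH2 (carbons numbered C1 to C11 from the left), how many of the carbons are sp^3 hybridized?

4

C1: sp3 ✓
C2: sp
C3: sp
C4: sp3 ✓
C5: sp2
C6: sp2
C7: sp2
C8: sp
C9: sp2
C10: sp3 ✓
C11: sp3 ✓
C1, C4, C10, C11 → 4 sp3 carbons.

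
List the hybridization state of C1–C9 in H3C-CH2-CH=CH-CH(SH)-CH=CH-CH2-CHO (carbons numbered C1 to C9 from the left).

C1 sp3, C2 sp3, C3 sp2, C4 sp2, C5 sp3, C6 sp2, C7 sp2, C8 sp3, C9 sp2

C1 is sp3: 4 σ bonds, 4 electron-density regions.
C2 is sp3: 4 σ bonds, 4 electron-density regions.
C3: 3 σ bonds, plus one π bond — 3 electron domains, sp2.
C4: 3 σ bonds, plus one π bond; 3 regions of electron density → sp2.
C5 — 4 σ bonds. Steric number 4, so sp3.
C6: 3 σ bonds, plus one π bond — 3 electron domains, sp2.
C7 (3 σ bonds, plus one π bond) has steric number 3: sp2.
C8 (4 σ bonds) has steric number 4: sp3.
C9 carries 3 σ bonds, plus one π bond, giving a steric number of 3, so it is sp2.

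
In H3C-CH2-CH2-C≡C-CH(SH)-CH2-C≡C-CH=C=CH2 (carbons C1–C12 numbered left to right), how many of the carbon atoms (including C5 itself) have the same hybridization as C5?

C5 is sp (two π bonds).
C1: sp3
C2: sp3
C3: sp3
C4: sp ✓
C5: sp ✓
C6: sp3
C7: sp3
C8: sp ✓
C9: sp ✓
C10: sp2
C11: sp ✓
C12: sp2
5 carbons are sp.

5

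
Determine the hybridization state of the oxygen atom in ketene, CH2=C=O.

The oxygen atom: 1 σ bond and 2 lone pairs, plus one π bond — 3 electron domains, sp2.

sp2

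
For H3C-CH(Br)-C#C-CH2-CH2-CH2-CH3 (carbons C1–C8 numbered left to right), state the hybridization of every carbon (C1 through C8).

C1 carries 4 σ bonds, giving a steric number of 4, so it is sp3.
C2 — 4 σ bonds. Steric number 4, so sp3.
C3: 2 σ bonds, plus two π bonds; 2 regions of electron density → sp.
C4: 2 σ bonds, plus two π bonds — 2 electron domains, sp.
C5 has 4 σ bonds: steric number 4 → sp3.
C6: 4 σ bonds — 4 electron domains, sp3.
C7: 4 σ bonds; 4 regions of electron density → sp3.
C8 is sp3: 4 σ bonds, 4 electron-density regions.

C1 sp3, C2 sp3, C3 sp, C4 sp, C5 sp3, C6 sp3, C7 sp3, C8 sp3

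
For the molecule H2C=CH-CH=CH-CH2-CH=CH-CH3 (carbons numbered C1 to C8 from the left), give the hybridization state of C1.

sp^2

C1 (3 σ bonds, plus one π bond) has steric number 3: sp2.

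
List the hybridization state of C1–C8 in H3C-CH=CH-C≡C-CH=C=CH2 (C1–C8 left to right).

C1 sp3, C2 sp2, C3 sp2, C4 sp, C5 sp, C6 sp2, C7 sp, C8 sp2

C1 has 4 σ bonds: steric number 4 → sp3.
C2 — 3 σ bonds, plus one π bond. Steric number 3, so sp2.
C3: 3 σ bonds, plus one π bond — 3 electron domains, sp2.
C4 is sp: 2 σ bonds, plus two π bonds, 2 electron-density regions.
C5 — 2 σ bonds, plus two π bonds. Steric number 2, so sp.
C6 (3 σ bonds, plus one π bond) has steric number 3: sp2.
C7 is sp: 2 σ bonds, plus two π bonds, 2 electron-density regions.
C8 (3 σ bonds, plus one π bond) has steric number 3: sp2.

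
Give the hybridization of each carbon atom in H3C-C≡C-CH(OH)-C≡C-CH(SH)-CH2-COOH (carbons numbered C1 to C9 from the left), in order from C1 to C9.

C1: 4 σ bonds; 4 regions of electron density → sp3.
C2 is sp: 2 σ bonds, plus two π bonds, 2 electron-density regions.
C3: 2 σ bonds, plus two π bonds; 2 regions of electron density → sp.
C4: 4 σ bonds; 4 regions of electron density → sp3.
C5: 2 σ bonds, plus two π bonds — 2 electron domains, sp.
C6 is sp: 2 σ bonds, plus two π bonds, 2 electron-density regions.
C7: 4 σ bonds; 4 regions of electron density → sp3.
C8 (4 σ bonds) has steric number 4: sp3.
C9 is sp2: 3 σ bonds, plus one π bond, 3 electron-density regions.

C1 sp3, C2 sp, C3 sp, C4 sp3, C5 sp, C6 sp, C7 sp3, C8 sp3, C9 sp2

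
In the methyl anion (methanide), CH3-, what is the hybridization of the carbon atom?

sp^3

Three σ bonds + one lone pair = steric number 4 → sp3, pyramidal.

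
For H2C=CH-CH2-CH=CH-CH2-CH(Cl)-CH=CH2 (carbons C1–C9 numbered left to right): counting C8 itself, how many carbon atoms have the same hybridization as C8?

6

C8 is sp2 (one π bond).
C1: sp2 ✓
C2: sp2 ✓
C3: sp3
C4: sp2 ✓
C5: sp2 ✓
C6: sp3
C7: sp3
C8: sp2 ✓
C9: sp2 ✓
6 carbons are sp2.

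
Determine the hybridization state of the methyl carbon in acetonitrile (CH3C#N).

The methyl carbon carries 4 σ bonds, giving a steric number of 4, so it is sp3.

sp³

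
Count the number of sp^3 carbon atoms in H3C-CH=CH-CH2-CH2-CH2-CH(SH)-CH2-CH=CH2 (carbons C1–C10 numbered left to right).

6

C1: sp3 ✓
C2: sp2
C3: sp2
C4: sp3 ✓
C5: sp3 ✓
C6: sp3 ✓
C7: sp3 ✓
C8: sp3 ✓
C9: sp2
C10: sp2
C1, C4, C5, C6, C7, C8 → 6 sp3 carbons.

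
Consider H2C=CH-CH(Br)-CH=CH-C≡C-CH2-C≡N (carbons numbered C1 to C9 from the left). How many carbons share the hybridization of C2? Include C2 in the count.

4

C2 is sp2 (one π bond).
C1: sp2 ✓
C2: sp2 ✓
C3: sp3
C4: sp2 ✓
C5: sp2 ✓
C6: sp
C7: sp
C8: sp3
C9: sp
4 carbons are sp2.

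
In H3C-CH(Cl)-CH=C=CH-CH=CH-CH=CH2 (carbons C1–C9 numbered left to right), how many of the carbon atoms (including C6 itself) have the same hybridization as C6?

C6 is sp2 (one π bond).
C1: sp3
C2: sp3
C3: sp2 ✓
C4: sp
C5: sp2 ✓
C6: sp2 ✓
C7: sp2 ✓
C8: sp2 ✓
C9: sp2 ✓
6 carbons are sp2.

6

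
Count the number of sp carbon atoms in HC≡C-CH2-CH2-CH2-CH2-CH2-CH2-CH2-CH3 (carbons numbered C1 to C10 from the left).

C1: sp ✓
C2: sp ✓
C3: sp3
C4: sp3
C5: sp3
C6: sp3
C7: sp3
C8: sp3
C9: sp3
C10: sp3
C1, C2 → 2 sp carbons.

2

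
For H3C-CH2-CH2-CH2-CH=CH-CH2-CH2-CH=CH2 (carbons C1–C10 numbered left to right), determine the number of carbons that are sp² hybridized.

C1: sp3
C2: sp3
C3: sp3
C4: sp3
C5: sp2 ✓
C6: sp2 ✓
C7: sp3
C8: sp3
C9: sp2 ✓
C10: sp2 ✓
C5, C6, C9, C10 → 4 sp2 carbons.

4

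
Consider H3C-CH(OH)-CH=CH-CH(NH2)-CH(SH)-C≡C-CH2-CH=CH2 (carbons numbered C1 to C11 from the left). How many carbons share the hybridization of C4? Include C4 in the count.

C4 is sp2 (one π bond).
C1: sp3
C2: sp3
C3: sp2 ✓
C4: sp2 ✓
C5: sp3
C6: sp3
C7: sp
C8: sp
C9: sp3
C10: sp2 ✓
C11: sp2 ✓
4 carbons are sp2.

4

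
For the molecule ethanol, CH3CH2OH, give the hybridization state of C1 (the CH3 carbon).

C1 (the CH3 carbon): 4 σ bonds; 4 regions of electron density → sp3.

sp^3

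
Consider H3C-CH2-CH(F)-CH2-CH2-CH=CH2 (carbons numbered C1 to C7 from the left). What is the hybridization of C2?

C2 is sp3: 4 σ bonds, 4 electron-density regions.

sp³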